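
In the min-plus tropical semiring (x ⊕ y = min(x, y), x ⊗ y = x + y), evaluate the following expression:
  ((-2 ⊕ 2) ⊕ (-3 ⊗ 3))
((-2 ⊕ 2) ⊕ (-3 ⊗ 3)) = -2

Expand innermost to outermost. Recall ⊕ takes the minimum of its arguments and ⊗ takes their sum. Working out the expression ((-2 ⊕ 2) ⊕ (-3 ⊗ 3)) gives -2.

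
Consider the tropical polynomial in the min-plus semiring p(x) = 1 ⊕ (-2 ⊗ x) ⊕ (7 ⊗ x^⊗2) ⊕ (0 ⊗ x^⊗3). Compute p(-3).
p(-3) = -9

A tropical monomial a ⊗ x^⊗i evaluates to a + i · x. Evaluating each term at x = -3:
  Term 0 contributes 1 + 0 · -3 = 1
  Term 1 contributes -2 + 1 · -3 = -5
  Term 2 contributes 7 + 2 · -3 = 1
  Term 3 contributes 0 + 3 · -3 = -9
p(-3) = ⊕ of these = min[1, -5, 1, -9] = -9.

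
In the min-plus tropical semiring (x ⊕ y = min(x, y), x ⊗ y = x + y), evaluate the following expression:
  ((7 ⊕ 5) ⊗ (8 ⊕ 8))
((7 ⊕ 5) ⊗ (8 ⊕ 8)) = 13

Expand innermost to outermost. Recall ⊕ takes the minimum of its arguments and ⊗ takes their sum. Working out the expression ((7 ⊕ 5) ⊗ (8 ⊕ 8)) gives 13.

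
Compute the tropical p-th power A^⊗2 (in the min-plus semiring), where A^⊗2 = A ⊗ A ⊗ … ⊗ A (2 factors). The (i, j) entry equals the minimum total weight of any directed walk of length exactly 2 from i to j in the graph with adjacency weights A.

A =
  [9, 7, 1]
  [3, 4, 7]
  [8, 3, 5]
A^⊗2 =
  [9, 4, 6]
  [7, 8, 4]
  [6, 7, 9]

Each entry (A^⊗2)_ij equals the minimum over all length-2 walks i = v_0 → v_1 → … → v_2 = j of Σ_t A[v_t][v_{t+1}]. For example, for (i, j) = (0, 2) we minimise over 3 possible intermediate vertex sequences; the minimum is 6, attained along the walk 0 → 2 → 2.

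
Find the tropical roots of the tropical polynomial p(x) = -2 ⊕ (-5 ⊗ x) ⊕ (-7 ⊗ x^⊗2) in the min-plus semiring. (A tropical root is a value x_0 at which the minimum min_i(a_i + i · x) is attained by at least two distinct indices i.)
Roots: {2, 3}

Each tropical root is a break point of the lower envelope of the lines y = a_i + i · x (there are 3 lines, with slopes 0, 1, ..., 2). Only the lines that attain the minimum somewhere contribute to roots; other lines are dominated. Here the surviving (envelope) indices are i = 2, i = 1, i = 0.
Intersections between consecutive envelope lines give the roots: for adjacent envelope indices i < j the intersection is x = (a_i − a_j) / (j − i). Reading off the sorted break points: {2, 3}.
Verification: at each break x_0, at least two indices attain the minimum of min_i(a_i + i · x_0).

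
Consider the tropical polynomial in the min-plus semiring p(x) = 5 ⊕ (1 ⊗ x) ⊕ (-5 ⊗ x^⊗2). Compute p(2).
p(2) = -1

A tropical monomial a ⊗ x^⊗i evaluates to a + i · x. Evaluating each term at x = 2:
  Term 0 contributes 5 + 0 · 2 = 5
  Term 1 contributes 1 + 1 · 2 = 3
  Term 2 contributes -5 + 2 · 2 = -1
p(2) = ⊕ of these = min[5, 3, -1] = -1.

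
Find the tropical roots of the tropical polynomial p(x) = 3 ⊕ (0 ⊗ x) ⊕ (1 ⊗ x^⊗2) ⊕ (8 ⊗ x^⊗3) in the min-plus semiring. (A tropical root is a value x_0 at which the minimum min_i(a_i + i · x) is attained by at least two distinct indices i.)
Roots: {-7, -1, 3}

Each tropical root is a break point of the lower envelope of the lines y = a_i + i · x (there are 4 lines, with slopes 0, 1, ..., 3). Only the lines that attain the minimum somewhere contribute to roots; other lines are dominated. Here the surviving (envelope) indices are i = 3, i = 2, i = 1, i = 0.
Intersections between consecutive envelope lines give the roots: for adjacent envelope indices i < j the intersection is x = (a_i − a_j) / (j − i). Reading off the sorted break points: {-7, -1, 3}.
Verification: at each break x_0, at least two indices attain the minimum of min_i(a_i + i · x_0).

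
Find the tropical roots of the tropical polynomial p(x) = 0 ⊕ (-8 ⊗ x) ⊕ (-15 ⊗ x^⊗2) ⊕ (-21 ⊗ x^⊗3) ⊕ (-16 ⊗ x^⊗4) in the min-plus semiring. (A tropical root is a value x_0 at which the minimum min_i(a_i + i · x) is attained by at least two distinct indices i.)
Roots: {-5, 6, 7, 8}

Each tropical root is a break point of the lower envelope of the lines y = a_i + i · x (there are 5 lines, with slopes 0, 1, ..., 4). Only the lines that attain the minimum somewhere contribute to roots; other lines are dominated. Here the surviving (envelope) indices are i = 4, i = 3, i = 2, i = 1, i = 0.
Intersections between consecutive envelope lines give the roots: for adjacent envelope indices i < j the intersection is x = (a_i − a_j) / (j − i). Reading off the sorted break points: {-5, 6, 7, 8}.
Verification: at each break x_0, at least two indices attain the minimum of min_i(a_i + i · x_0).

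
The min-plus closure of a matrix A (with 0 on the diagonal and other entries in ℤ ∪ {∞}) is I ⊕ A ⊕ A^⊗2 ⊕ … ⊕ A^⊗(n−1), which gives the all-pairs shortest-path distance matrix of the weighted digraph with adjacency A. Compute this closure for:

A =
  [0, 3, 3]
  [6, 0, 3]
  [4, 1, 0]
Closure =
  [0, 3, 3]
  [6, 0, 3]
  [4, 1, 0]

This is the Floyd-Warshall all-pairs shortest-path computation. For each intermediate vertex k = 0, 1, …, 2, update dist[i][j] ← min(dist[i][j], dist[i][k] + dist[k][j]). The final matrix gives, for each (i, j), the minimum total weight of any directed path from i to j (possibly empty when i = j).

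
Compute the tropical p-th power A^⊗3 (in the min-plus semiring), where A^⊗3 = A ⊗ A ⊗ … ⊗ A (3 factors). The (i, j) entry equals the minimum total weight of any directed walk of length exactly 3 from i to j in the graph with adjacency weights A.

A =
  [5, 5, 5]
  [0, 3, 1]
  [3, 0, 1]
A^⊗3 =
  [5, 6, 6]
  [1, 2, 2]
  [1, 1, 2]

Each entry (A^⊗3)_ij equals the minimum over all length-3 walks i = v_0 → v_1 → … → v_3 = j of Σ_t A[v_t][v_{t+1}]. For example, for (i, j) = (0, 2) we minimise over 9 possible intermediate vertex sequences; the minimum is 6, attained along the walk 0 → 2 → 1 → 2.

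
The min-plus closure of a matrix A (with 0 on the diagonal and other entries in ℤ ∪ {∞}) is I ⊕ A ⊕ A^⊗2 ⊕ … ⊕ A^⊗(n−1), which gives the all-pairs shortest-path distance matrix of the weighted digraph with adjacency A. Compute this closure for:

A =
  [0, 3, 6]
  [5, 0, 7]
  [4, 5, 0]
Closure =
  [0, 3, 6]
  [5, 0, 7]
  [4, 5, 0]

This is the Floyd-Warshall all-pairs shortest-path computation. For each intermediate vertex k = 0, 1, …, 2, update dist[i][j] ← min(dist[i][j], dist[i][k] + dist[k][j]). The final matrix gives, for each (i, j), the minimum total weight of any directed path from i to j (possibly empty when i = j).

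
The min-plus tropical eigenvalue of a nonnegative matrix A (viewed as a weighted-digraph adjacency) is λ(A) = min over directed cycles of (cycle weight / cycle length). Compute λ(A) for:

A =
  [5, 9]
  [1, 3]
λ(A) = 3

Enumerate directed cycles and compute their means (weight / length). Sample:
  cycle 0 → 0: weight = 5, length = 1, mean = 5/1 ≈ 5.000
  cycle 1 → 1: weight = 3, length = 1, mean = 3/1 ≈ 3.000
  cycle 0 → 1 → 0: weight = 10, length = 2, mean = 10/2 ≈ 5.000
  cycle 1 → 0 → 1: weight = 10, length = 2, mean = 10/2 ≈ 5.000
Minimum mean = 3.000, attained e.g. along the cycle 1 → 1 with weight 3 and length 1. So λ(A) = 3/1 = 3.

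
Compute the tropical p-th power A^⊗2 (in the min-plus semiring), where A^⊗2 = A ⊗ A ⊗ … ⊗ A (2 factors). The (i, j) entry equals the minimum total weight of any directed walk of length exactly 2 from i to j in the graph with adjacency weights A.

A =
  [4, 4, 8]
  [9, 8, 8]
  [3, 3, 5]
A^⊗2 =
  [8, 8, 12]
  [11, 11, 13]
  [7, 7, 10]

Each entry (A^⊗2)_ij equals the minimum over all length-2 walks i = v_0 → v_1 → … → v_2 = j of Σ_t A[v_t][v_{t+1}]. For example, for (i, j) = (0, 2) we minimise over 3 possible intermediate vertex sequences; the minimum is 12, attained along the walk 0 → 0 → 2.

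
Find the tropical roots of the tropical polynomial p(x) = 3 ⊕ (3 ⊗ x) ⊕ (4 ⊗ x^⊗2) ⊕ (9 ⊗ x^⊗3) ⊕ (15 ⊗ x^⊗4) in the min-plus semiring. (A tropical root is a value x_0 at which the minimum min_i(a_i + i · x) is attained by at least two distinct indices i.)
Roots: {-6, -5, -1, 0}

Each tropical root is a break point of the lower envelope of the lines y = a_i + i · x (there are 5 lines, with slopes 0, 1, ..., 4). Only the lines that attain the minimum somewhere contribute to roots; other lines are dominated. Here the surviving (envelope) indices are i = 4, i = 3, i = 2, i = 1, i = 0.
Intersections between consecutive envelope lines give the roots: for adjacent envelope indices i < j the intersection is x = (a_i − a_j) / (j − i). Reading off the sorted break points: {-6, -5, -1, 0}.
Verification: at each break x_0, at least two indices attain the minimum of min_i(a_i + i · x_0).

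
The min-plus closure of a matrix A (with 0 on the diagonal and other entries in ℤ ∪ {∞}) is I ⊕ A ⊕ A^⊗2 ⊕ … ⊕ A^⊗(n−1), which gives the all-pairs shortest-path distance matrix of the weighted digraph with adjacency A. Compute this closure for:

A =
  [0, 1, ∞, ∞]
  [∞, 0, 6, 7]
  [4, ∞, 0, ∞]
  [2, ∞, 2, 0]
Closure =
  [0, 1, 7, 8]
  [9, 0, 6, 7]
  [4, 5, 0, 12]
  [2, 3, 2, 0]

This is the Floyd-Warshall all-pairs shortest-path computation. For each intermediate vertex k = 0, 1, …, 3, update dist[i][j] ← min(dist[i][j], dist[i][k] + dist[k][j]). The final matrix gives, for each (i, j), the minimum total weight of any directed path from i to j (possibly empty when i = j).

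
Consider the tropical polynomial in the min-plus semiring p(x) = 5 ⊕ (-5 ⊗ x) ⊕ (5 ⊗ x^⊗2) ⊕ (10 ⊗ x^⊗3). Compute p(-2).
p(-2) = -7

A tropical monomial a ⊗ x^⊗i evaluates to a + i · x. Evaluating each term at x = -2:
  Term 0 contributes 5 + 0 · -2 = 5
  Term 1 contributes -5 + 1 · -2 = -7
  Term 2 contributes 5 + 2 · -2 = 1
  Term 3 contributes 10 + 3 · -2 = 4
p(-2) = ⊕ of these = min[5, -7, 1, 4] = -7.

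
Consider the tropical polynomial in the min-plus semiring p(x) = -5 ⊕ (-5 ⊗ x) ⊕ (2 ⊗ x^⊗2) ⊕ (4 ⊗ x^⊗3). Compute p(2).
p(2) = -5

A tropical monomial a ⊗ x^⊗i evaluates to a + i · x. Evaluating each term at x = 2:
  Term 0 contributes -5 + 0 · 2 = -5
  Term 1 contributes -5 + 1 · 2 = -3
  Term 2 contributes 2 + 2 · 2 = 6
  Term 3 contributes 4 + 3 · 2 = 10
p(2) = ⊕ of these = min[-5, -3, 6, 10] = -5.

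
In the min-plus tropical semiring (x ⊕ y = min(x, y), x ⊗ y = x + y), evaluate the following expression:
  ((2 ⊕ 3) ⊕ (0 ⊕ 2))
((2 ⊕ 3) ⊕ (0 ⊕ 2)) = 0

Expand innermost to outermost. Recall ⊕ takes the minimum of its arguments and ⊗ takes their sum. Working out the expression ((2 ⊕ 3) ⊕ (0 ⊕ 2)) gives 0.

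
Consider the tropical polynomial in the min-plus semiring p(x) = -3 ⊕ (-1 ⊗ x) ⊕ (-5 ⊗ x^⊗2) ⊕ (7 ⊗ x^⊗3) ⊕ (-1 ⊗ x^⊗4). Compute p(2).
p(2) = -3

A tropical monomial a ⊗ x^⊗i evaluates to a + i · x. Evaluating each term at x = 2:
  Term 0 contributes -3 + 0 · 2 = -3
  Term 1 contributes -1 + 1 · 2 = 1
  Term 2 contributes -5 + 2 · 2 = -1
  Term 3 contributes 7 + 3 · 2 = 13
  Term 4 contributes -1 + 4 · 2 = 7
p(2) = ⊕ of these = min[-3, 1, -1, 13, 7] = -3.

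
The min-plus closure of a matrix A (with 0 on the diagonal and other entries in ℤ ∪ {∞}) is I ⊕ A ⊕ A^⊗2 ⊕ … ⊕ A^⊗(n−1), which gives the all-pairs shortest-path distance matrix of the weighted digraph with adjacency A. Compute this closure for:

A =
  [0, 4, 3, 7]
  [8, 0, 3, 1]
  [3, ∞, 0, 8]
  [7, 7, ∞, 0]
Closure =
  [0, 4, 3, 5]
  [6, 0, 3, 1]
  [3, 7, 0, 8]
  [7, 7, 10, 0]

This is the Floyd-Warshall all-pairs shortest-path computation. For each intermediate vertex k = 0, 1, …, 3, update dist[i][j] ← min(dist[i][j], dist[i][k] + dist[k][j]). The final matrix gives, for each (i, j), the minimum total weight of any directed path from i to j (possibly empty when i = j).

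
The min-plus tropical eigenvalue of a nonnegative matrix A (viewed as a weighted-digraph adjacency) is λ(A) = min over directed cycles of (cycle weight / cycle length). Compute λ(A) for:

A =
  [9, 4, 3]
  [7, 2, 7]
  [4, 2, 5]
λ(A) = 2

Enumerate directed cycles and compute their means (weight / length). Sample:
  cycle 0 → 0: weight = 9, length = 1, mean = 9/1 ≈ 9.000
  cycle 1 → 1: weight = 2, length = 1, mean = 2/1 ≈ 2.000
  cycle 2 → 2: weight = 5, length = 1, mean = 5/1 ≈ 5.000
  cycle 0 → 1 → 0: weight = 11, length = 2, mean = 11/2 ≈ 5.500
  cycle 0 → 2 → 0: weight = 7, length = 2, mean = 7/2 ≈ 3.500
  cycle 1 → 0 → 1: weight = 11, length = 2, mean = 11/2 ≈ 5.500
Minimum mean = 2.000, attained e.g. along the cycle 1 → 1 with weight 2 and length 1. So λ(A) = 2/1 = 2.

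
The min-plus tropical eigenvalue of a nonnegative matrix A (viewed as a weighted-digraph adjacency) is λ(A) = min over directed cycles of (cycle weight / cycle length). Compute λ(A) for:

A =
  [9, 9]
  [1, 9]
λ(A) = 5

Enumerate directed cycles and compute their means (weight / length). Sample:
  cycle 0 → 0: weight = 9, length = 1, mean = 9/1 ≈ 9.000
  cycle 1 → 1: weight = 9, length = 1, mean = 9/1 ≈ 9.000
  cycle 0 → 1 → 0: weight = 10, length = 2, mean = 10/2 ≈ 5.000
  cycle 1 → 0 → 1: weight = 10, length = 2, mean = 10/2 ≈ 5.000
Minimum mean = 5.000, attained e.g. along the cycle 0 → 1 → 0 with weight 10 and length 2. So λ(A) = 10/2 = 5.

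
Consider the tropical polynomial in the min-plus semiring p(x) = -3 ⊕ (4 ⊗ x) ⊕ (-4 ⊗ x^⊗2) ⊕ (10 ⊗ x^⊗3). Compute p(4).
p(4) = -3

A tropical monomial a ⊗ x^⊗i evaluates to a + i · x. Evaluating each term at x = 4:
  Term 0 contributes -3 + 0 · 4 = -3
  Term 1 contributes 4 + 1 · 4 = 8
  Term 2 contributes -4 + 2 · 4 = 4
  Term 3 contributes 10 + 3 · 4 = 22
p(4) = ⊕ of these = min[-3, 8, 4, 22] = -3.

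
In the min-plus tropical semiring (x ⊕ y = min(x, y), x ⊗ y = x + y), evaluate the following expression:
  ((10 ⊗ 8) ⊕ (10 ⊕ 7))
((10 ⊗ 8) ⊕ (10 ⊕ 7)) = 7

Expand innermost to outermost. Recall ⊕ takes the minimum of its arguments and ⊗ takes their sum. Working out the expression ((10 ⊗ 8) ⊕ (10 ⊕ 7)) gives 7.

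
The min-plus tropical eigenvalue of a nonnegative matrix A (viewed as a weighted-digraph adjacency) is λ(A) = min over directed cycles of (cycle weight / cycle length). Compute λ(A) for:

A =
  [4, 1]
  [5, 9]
λ(A) = 3

Enumerate directed cycles and compute their means (weight / length). Sample:
  cycle 0 → 0: weight = 4, length = 1, mean = 4/1 ≈ 4.000
  cycle 1 → 1: weight = 9, length = 1, mean = 9/1 ≈ 9.000
  cycle 0 → 1 → 0: weight = 6, length = 2, mean = 6/2 ≈ 3.000
  cycle 1 → 0 → 1: weight = 6, length = 2, mean = 6/2 ≈ 3.000
Minimum mean = 3.000, attained e.g. along the cycle 0 → 1 → 0 with weight 6 and length 2. So λ(A) = 6/2 = 3.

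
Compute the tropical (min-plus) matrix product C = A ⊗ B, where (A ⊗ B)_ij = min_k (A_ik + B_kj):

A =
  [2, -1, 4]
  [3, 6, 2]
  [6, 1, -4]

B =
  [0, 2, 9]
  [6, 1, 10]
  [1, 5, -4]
A ⊗ B =
  [2, 0, 0]
  [3, 5, -2]
  [-3, 1, -8]

Apply the min-plus product entry-by-entry:
  C[0][0] = min over k of (A[0][0] + B[0][0] = 2 + 0 = 2, A[0][1] + B[1][0] = -1 + 6 = 5, A[0][2] + B[2][0] = 4 + 1 = 5) = 2 (attained at k = 0)
  C[0][1] = min over k of (A[0][0] + B[0][1] = 2 + 2 = 4, A[0][1] + B[1][1] = -1 + 1 = 0, A[0][2] + B[2][1] = 4 + 5 = 9) = 0 (attained at k = 1)
  C[0][2] = min over k of (A[0][0] + B[0][2] = 2 + 9 = 11, A[0][1] + B[1][2] = -1 + 10 = 9, A[0][2] + B[2][2] = 4 + -4 = 0) = 0 (attained at k = 2)
  C[1][0] = min over k of (A[1][0] + B[0][0] = 3 + 0 = 3, A[1][1] + B[1][0] = 6 + 6 = 12, A[1][2] + B[2][0] = 2 + 1 = 3) = 3 (attained at k = 0)
  C[1][1] = min over k of (A[1][0] + B[0][1] = 3 + 2 = 5, A[1][1] + B[1][1] = 6 + 1 = 7, A[1][2] + B[2][1] = 2 + 5 = 7) = 5 (attained at k = 0)
  C[1][2] = min over k of (A[1][0] + B[0][2] = 3 + 9 = 12, A[1][1] + B[1][2] = 6 + 10 = 16, A[1][2] + B[2][2] = 2 + -4 = -2) = -2 (attained at k = 2)
  C[2][0] = min over k of (A[2][0] + B[0][0] = 6 + 0 = 6, A[2][1] + B[1][0] = 1 + 6 = 7, A[2][2] + B[2][0] = -4 + 1 = -3) = -3 (attained at k = 2)
  C[2][1] = min over k of (A[2][0] + B[0][1] = 6 + 2 = 8, A[2][1] + B[1][1] = 1 + 1 = 2, A[2][2] + B[2][1] = -4 + 5 = 1) = 1 (attained at k = 2)
  C[2][2] = min over k of (A[2][0] + B[0][2] = 6 + 9 = 15, A[2][1] + B[1][2] = 1 + 10 = 11, A[2][2] + B[2][2] = -4 + -4 = -8) = -8 (attained at k = 2)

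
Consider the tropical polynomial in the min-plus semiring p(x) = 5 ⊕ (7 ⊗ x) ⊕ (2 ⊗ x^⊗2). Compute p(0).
p(0) = 2

A tropical monomial a ⊗ x^⊗i evaluates to a + i · x. Evaluating each term at x = 0:
  Term 0 contributes 5 + 0 · 0 = 5
  Term 1 contributes 7 + 1 · 0 = 7
  Term 2 contributes 2 + 2 · 0 = 2
p(0) = ⊕ of these = min[5, 7, 2] = 2.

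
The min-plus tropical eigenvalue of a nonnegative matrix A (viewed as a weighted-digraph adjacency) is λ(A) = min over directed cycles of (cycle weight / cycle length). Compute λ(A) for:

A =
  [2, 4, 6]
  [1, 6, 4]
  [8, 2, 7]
λ(A) = 2

Enumerate directed cycles and compute their means (weight / length). Sample:
  cycle 0 → 0: weight = 2, length = 1, mean = 2/1 ≈ 2.000
  cycle 1 → 1: weight = 6, length = 1, mean = 6/1 ≈ 6.000
  cycle 2 → 2: weight = 7, length = 1, mean = 7/1 ≈ 7.000
  cycle 0 → 1 → 0: weight = 5, length = 2, mean = 5/2 ≈ 2.500
  cycle 0 → 2 → 0: weight = 14, length = 2, mean = 14/2 ≈ 7.000
  cycle 1 → 0 → 1: weight = 5, length = 2, mean = 5/2 ≈ 2.500
Minimum mean = 2.000, attained e.g. along the cycle 0 → 0 with weight 2 and length 1. So λ(A) = 2/1 = 2.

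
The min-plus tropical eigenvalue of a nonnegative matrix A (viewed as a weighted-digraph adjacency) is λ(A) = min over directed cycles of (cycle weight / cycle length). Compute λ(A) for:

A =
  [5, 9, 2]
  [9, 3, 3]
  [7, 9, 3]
λ(A) = 3

Enumerate directed cycles and compute their means (weight / length). Sample:
  cycle 0 → 0: weight = 5, length = 1, mean = 5/1 ≈ 5.000
  cycle 1 → 1: weight = 3, length = 1, mean = 3/1 ≈ 3.000
  cycle 2 → 2: weight = 3, length = 1, mean = 3/1 ≈ 3.000
  cycle 0 → 1 → 0: weight = 18, length = 2, mean = 18/2 ≈ 9.000
  cycle 0 → 2 → 0: weight = 9, length = 2, mean = 9/2 ≈ 4.500
  cycle 1 → 0 → 1: weight = 18, length = 2, mean = 18/2 ≈ 9.000
Minimum mean = 3.000, attained e.g. along the cycle 1 → 1 with weight 3 and length 1. So λ(A) = 3/1 = 3.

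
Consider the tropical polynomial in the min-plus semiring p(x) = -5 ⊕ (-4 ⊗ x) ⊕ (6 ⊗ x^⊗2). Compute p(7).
p(7) = -5

A tropical monomial a ⊗ x^⊗i evaluates to a + i · x. Evaluating each term at x = 7:
  Term 0 contributes -5 + 0 · 7 = -5
  Term 1 contributes -4 + 1 · 7 = 3
  Term 2 contributes 6 + 2 · 7 = 20
p(7) = ⊕ of these = min[-5, 3, 20] = -5.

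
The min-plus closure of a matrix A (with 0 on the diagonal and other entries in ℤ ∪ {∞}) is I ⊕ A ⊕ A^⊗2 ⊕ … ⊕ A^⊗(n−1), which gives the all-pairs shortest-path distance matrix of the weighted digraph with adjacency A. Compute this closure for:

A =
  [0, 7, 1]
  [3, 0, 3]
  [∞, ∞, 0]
Closure =
  [0, 7, 1]
  [3, 0, 3]
  [∞, ∞, 0]

This is the Floyd-Warshall all-pairs shortest-path computation. For each intermediate vertex k = 0, 1, …, 2, update dist[i][j] ← min(dist[i][j], dist[i][k] + dist[k][j]). The final matrix gives, for each (i, j), the minimum total weight of any directed path from i to j (possibly empty when i = j).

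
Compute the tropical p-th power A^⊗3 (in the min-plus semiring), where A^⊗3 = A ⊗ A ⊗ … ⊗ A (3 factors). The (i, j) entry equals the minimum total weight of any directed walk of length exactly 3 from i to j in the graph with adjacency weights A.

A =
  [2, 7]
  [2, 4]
A^⊗3 =
  [6, 11]
  [6, 11]

Each entry (A^⊗3)_ij equals the minimum over all length-3 walks i = v_0 → v_1 → … → v_3 = j of Σ_t A[v_t][v_{t+1}]. For example, for (i, j) = (0, 1) we minimise over 4 possible intermediate vertex sequences; the minimum is 11, attained along the walk 0 → 0 → 0 → 1.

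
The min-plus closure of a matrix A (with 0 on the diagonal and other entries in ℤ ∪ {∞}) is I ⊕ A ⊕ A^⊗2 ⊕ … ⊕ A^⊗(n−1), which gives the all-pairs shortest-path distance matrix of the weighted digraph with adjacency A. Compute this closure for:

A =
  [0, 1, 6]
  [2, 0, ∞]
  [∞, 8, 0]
Closure =
  [0, 1, 6]
  [2, 0, 8]
  [10, 8, 0]

This is the Floyd-Warshall all-pairs shortest-path computation. For each intermediate vertex k = 0, 1, …, 2, update dist[i][j] ← min(dist[i][j], dist[i][k] + dist[k][j]). The final matrix gives, for each (i, j), the minimum total weight of any directed path from i to j (possibly empty when i = j).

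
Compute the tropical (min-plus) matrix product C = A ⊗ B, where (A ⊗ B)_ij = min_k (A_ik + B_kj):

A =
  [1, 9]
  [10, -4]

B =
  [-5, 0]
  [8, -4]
A ⊗ B =
  [-4, 1]
  [4, -8]

Apply the min-plus product entry-by-entry:
  C[0][0] = min over k of (A[0][0] + B[0][0] = 1 + -5 = -4, A[0][1] + B[1][0] = 9 + 8 = 17) = -4 (attained at k = 0)
  C[0][1] = min over k of (A[0][0] + B[0][1] = 1 + 0 = 1, A[0][1] + B[1][1] = 9 + -4 = 5) = 1 (attained at k = 0)
  C[1][0] = min over k of (A[1][0] + B[0][0] = 10 + -5 = 5, A[1][1] + B[1][0] = -4 + 8 = 4) = 4 (attained at k = 1)
  C[1][1] = min over k of (A[1][0] + B[0][1] = 10 + 0 = 10, A[1][1] + B[1][1] = -4 + -4 = -8) = -8 (attained at k = 1)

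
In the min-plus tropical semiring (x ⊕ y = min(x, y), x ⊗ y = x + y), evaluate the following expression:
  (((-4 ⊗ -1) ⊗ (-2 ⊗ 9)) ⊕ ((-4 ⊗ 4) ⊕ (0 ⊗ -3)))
(((-4 ⊗ -1) ⊗ (-2 ⊗ 9)) ⊕ ((-4 ⊗ 4) ⊕ (0 ⊗ -3))) = -3

Expand innermost to outermost. Recall ⊕ takes the minimum of its arguments and ⊗ takes their sum. Working out the expression (((-4 ⊗ -1) ⊗ (-2 ⊗ 9)) ⊕ ((-4 ⊗ 4) ⊕ (0 ⊗ -3))) gives -3.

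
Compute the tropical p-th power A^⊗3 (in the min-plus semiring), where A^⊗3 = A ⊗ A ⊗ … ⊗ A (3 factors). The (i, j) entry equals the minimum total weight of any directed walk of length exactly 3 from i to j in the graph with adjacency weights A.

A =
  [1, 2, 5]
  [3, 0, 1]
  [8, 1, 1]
A^⊗3 =
  [3, 2, 3]
  [3, 0, 1]
  [4, 1, 2]

Each entry (A^⊗3)_ij equals the minimum over all length-3 walks i = v_0 → v_1 → … → v_3 = j of Σ_t A[v_t][v_{t+1}]. For example, for (i, j) = (0, 2) we minimise over 9 possible intermediate vertex sequences; the minimum is 3, attained along the walk 0 → 1 → 1 → 2.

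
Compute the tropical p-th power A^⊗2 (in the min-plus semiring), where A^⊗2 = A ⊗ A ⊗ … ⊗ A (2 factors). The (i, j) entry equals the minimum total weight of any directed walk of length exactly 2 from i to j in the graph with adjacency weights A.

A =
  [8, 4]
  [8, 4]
A^⊗2 =
  [12, 8]
  [12, 8]

Each entry (A^⊗2)_ij equals the minimum over all length-2 walks i = v_0 → v_1 → … → v_2 = j of Σ_t A[v_t][v_{t+1}]. For example, for (i, j) = (0, 1) we minimise over 2 possible intermediate vertex sequences; the minimum is 8, attained along the walk 0 → 1 → 1.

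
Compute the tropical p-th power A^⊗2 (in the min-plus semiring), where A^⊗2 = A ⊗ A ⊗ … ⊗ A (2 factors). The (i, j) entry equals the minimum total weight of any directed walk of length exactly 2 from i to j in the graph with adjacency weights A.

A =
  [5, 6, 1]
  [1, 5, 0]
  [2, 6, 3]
A^⊗2 =
  [3, 7, 4]
  [2, 6, 2]
  [5, 8, 3]

Each entry (A^⊗2)_ij equals the minimum over all length-2 walks i = v_0 → v_1 → … → v_2 = j of Σ_t A[v_t][v_{t+1}]. For example, for (i, j) = (0, 2) we minimise over 3 possible intermediate vertex sequences; the minimum is 4, attained along the walk 0 → 2 → 2.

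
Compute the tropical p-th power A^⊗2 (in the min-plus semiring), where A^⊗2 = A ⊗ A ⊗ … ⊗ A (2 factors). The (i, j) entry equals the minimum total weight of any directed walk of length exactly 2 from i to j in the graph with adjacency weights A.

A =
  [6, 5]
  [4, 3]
A^⊗2 =
  [9, 8]
  [7, 6]

Each entry (A^⊗2)_ij equals the minimum over all length-2 walks i = v_0 → v_1 → … → v_2 = j of Σ_t A[v_t][v_{t+1}]. For example, for (i, j) = (0, 1) we minimise over 2 possible intermediate vertex sequences; the minimum is 8, attained along the walk 0 → 1 → 1.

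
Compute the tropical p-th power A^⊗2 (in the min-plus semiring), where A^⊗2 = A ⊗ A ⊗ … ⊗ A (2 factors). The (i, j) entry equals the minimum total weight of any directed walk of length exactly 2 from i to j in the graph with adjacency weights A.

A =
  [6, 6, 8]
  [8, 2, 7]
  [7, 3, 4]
A^⊗2 =
  [12, 8, 12]
  [10, 4, 9]
  [11, 5, 8]

Each entry (A^⊗2)_ij equals the minimum over all length-2 walks i = v_0 → v_1 → … → v_2 = j of Σ_t A[v_t][v_{t+1}]. For example, for (i, j) = (0, 2) we minimise over 3 possible intermediate vertex sequences; the minimum is 12, attained along the walk 0 → 2 → 2.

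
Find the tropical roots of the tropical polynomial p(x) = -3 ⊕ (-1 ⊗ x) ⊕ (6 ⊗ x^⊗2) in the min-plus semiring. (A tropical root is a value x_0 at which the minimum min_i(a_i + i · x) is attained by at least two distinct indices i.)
Roots: {-7, -2}

Each tropical root is a break point of the lower envelope of the lines y = a_i + i · x (there are 3 lines, with slopes 0, 1, ..., 2). Only the lines that attain the minimum somewhere contribute to roots; other lines are dominated. Here the surviving (envelope) indices are i = 2, i = 1, i = 0.
Intersections between consecutive envelope lines give the roots: for adjacent envelope indices i < j the intersection is x = (a_i − a_j) / (j − i). Reading off the sorted break points: {-7, -2}.
Verification: at each break x_0, at least two indices attain the minimum of min_i(a_i + i · x_0).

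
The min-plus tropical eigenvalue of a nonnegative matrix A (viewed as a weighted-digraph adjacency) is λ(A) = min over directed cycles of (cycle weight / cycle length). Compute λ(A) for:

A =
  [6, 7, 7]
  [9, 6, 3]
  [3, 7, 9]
λ(A) = 13/3

Enumerate directed cycles and compute their means (weight / length). Sample:
  cycle 0 → 0: weight = 6, length = 1, mean = 6/1 ≈ 6.000
  cycle 1 → 1: weight = 6, length = 1, mean = 6/1 ≈ 6.000
  cycle 2 → 2: weight = 9, length = 1, mean = 9/1 ≈ 9.000
  cycle 0 → 1 → 0: weight = 16, length = 2, mean = 16/2 ≈ 8.000
  cycle 0 → 2 → 0: weight = 10, length = 2, mean = 10/2 ≈ 5.000
  cycle 1 → 0 → 1: weight = 16, length = 2, mean = 16/2 ≈ 8.000
Minimum mean = 4.333, attained e.g. along the cycle 0 → 1 → 2 → 0 with weight 13 and length 3. So λ(A) = 13/3 = 13/3.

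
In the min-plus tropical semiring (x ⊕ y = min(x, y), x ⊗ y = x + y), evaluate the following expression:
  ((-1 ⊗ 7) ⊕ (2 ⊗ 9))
((-1 ⊗ 7) ⊕ (2 ⊗ 9)) = 6

Expand innermost to outermost. Recall ⊕ takes the minimum of its arguments and ⊗ takes their sum. Working out the expression ((-1 ⊗ 7) ⊕ (2 ⊗ 9)) gives 6.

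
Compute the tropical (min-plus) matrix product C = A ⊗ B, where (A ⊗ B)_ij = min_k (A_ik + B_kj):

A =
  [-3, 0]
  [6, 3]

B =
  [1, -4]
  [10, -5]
A ⊗ B =
  [-2, -7]
  [7, -2]

Apply the min-plus product entry-by-entry:
  C[0][0] = min over k of (A[0][0] + B[0][0] = -3 + 1 = -2, A[0][1] + B[1][0] = 0 + 10 = 10) = -2 (attained at k = 0)
  C[0][1] = min over k of (A[0][0] + B[0][1] = -3 + -4 = -7, A[0][1] + B[1][1] = 0 + -5 = -5) = -7 (attained at k = 0)
  C[1][0] = min over k of (A[1][0] + B[0][0] = 6 + 1 = 7, A[1][1] + B[1][0] = 3 + 10 = 13) = 7 (attained at k = 0)
  C[1][1] = min over k of (A[1][0] + B[0][1] = 6 + -4 = 2, A[1][1] + B[1][1] = 3 + -5 = -2) = -2 (attained at k = 1)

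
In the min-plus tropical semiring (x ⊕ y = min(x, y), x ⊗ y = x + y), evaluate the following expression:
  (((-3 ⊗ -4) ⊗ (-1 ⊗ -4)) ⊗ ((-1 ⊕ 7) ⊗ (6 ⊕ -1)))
(((-3 ⊗ -4) ⊗ (-1 ⊗ -4)) ⊗ ((-1 ⊕ 7) ⊗ (6 ⊕ -1))) = -14

Expand innermost to outermost. Recall ⊕ takes the minimum of its arguments and ⊗ takes their sum. Working out the expression (((-3 ⊗ -4) ⊗ (-1 ⊗ -4)) ⊗ ((-1 ⊕ 7) ⊗ (6 ⊕ -1))) gives -14.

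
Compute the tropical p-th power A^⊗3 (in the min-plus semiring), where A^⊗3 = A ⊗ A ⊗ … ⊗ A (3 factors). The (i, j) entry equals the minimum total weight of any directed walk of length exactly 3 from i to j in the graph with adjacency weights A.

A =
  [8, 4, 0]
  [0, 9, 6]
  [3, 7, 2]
A^⊗3 =
  [5, 7, 3]
  [3, 7, 2]
  [6, 9, 5]

Each entry (A^⊗3)_ij equals the minimum over all length-3 walks i = v_0 → v_1 → … → v_3 = j of Σ_t A[v_t][v_{t+1}]. For example, for (i, j) = (0, 2) we minimise over 9 possible intermediate vertex sequences; the minimum is 3, attained along the walk 0 → 2 → 0 → 2.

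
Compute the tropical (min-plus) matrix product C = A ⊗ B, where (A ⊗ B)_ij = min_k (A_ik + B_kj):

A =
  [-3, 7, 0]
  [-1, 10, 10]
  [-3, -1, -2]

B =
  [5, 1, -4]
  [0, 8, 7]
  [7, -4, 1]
A ⊗ B =
  [2, -4, -7]
  [4, 0, -5]
  [-1, -6, -7]

Apply the min-plus product entry-by-entry:
  C[0][0] = min over k of (A[0][0] + B[0][0] = -3 + 5 = 2, A[0][1] + B[1][0] = 7 + 0 = 7, A[0][2] + B[2][0] = 0 + 7 = 7) = 2 (attained at k = 0)
  C[0][1] = min over k of (A[0][0] + B[0][1] = -3 + 1 = -2, A[0][1] + B[1][1] = 7 + 8 = 15, A[0][2] + B[2][1] = 0 + -4 = -4) = -4 (attained at k = 2)
  C[0][2] = min over k of (A[0][0] + B[0][2] = -3 + -4 = -7, A[0][1] + B[1][2] = 7 + 7 = 14, A[0][2] + B[2][2] = 0 + 1 = 1) = -7 (attained at k = 0)
  C[1][0] = min over k of (A[1][0] + B[0][0] = -1 + 5 = 4, A[1][1] + B[1][0] = 10 + 0 = 10, A[1][2] + B[2][0] = 10 + 7 = 17) = 4 (attained at k = 0)
  C[1][1] = min over k of (A[1][0] + B[0][1] = -1 + 1 = 0, A[1][1] + B[1][1] = 10 + 8 = 18, A[1][2] + B[2][1] = 10 + -4 = 6) = 0 (attained at k = 0)
  C[1][2] = min over k of (A[1][0] + B[0][2] = -1 + -4 = -5, A[1][1] + B[1][2] = 10 + 7 = 17, A[1][2] + B[2][2] = 10 + 1 = 11) = -5 (attained at k = 0)
  C[2][0] = min over k of (A[2][0] + B[0][0] = -3 + 5 = 2, A[2][1] + B[1][0] = -1 + 0 = -1, A[2][2] + B[2][0] = -2 + 7 = 5) = -1 (attained at k = 1)
  C[2][1] = min over k of (A[2][0] + B[0][1] = -3 + 1 = -2, A[2][1] + B[1][1] = -1 + 8 = 7, A[2][2] + B[2][1] = -2 + -4 = -6) = -6 (attained at k = 2)
  C[2][2] = min over k of (A[2][0] + B[0][2] = -3 + -4 = -7, A[2][1] + B[1][2] = -1 + 7 = 6, A[2][2] + B[2][2] = -2 + 1 = -1) = -7 (attained at k = 0)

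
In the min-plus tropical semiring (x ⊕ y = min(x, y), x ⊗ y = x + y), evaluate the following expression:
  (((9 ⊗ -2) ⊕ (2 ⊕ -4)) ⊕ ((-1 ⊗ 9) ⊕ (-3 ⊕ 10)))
(((9 ⊗ -2) ⊕ (2 ⊕ -4)) ⊕ ((-1 ⊗ 9) ⊕ (-3 ⊕ 10))) = -4

Expand innermost to outermost. Recall ⊕ takes the minimum of its arguments and ⊗ takes their sum. Working out the expression (((9 ⊗ -2) ⊕ (2 ⊕ -4)) ⊕ ((-1 ⊗ 9) ⊕ (-3 ⊕ 10))) gives -4.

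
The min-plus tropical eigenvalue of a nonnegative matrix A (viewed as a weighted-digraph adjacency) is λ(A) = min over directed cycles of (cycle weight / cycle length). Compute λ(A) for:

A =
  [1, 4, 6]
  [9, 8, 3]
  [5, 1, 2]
λ(A) = 1

Enumerate directed cycles and compute their means (weight / length). Sample:
  cycle 0 → 0: weight = 1, length = 1, mean = 1/1 ≈ 1.000
  cycle 1 → 1: weight = 8, length = 1, mean = 8/1 ≈ 8.000
  cycle 2 → 2: weight = 2, length = 1, mean = 2/1 ≈ 2.000
  cycle 0 → 1 → 0: weight = 13, length = 2, mean = 13/2 ≈ 6.500
  cycle 0 → 2 → 0: weight = 11, length = 2, mean = 11/2 ≈ 5.500
  cycle 1 → 0 → 1: weight = 13, length = 2, mean = 13/2 ≈ 6.500
Minimum mean = 1.000, attained e.g. along the cycle 0 → 0 with weight 1 and length 1. So λ(A) = 1/1 = 1.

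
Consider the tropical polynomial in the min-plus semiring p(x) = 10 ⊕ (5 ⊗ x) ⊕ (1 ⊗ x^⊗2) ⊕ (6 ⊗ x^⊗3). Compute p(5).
p(5) = 10

A tropical monomial a ⊗ x^⊗i evaluates to a + i · x. Evaluating each term at x = 5:
  Term 0 contributes 10 + 0 · 5 = 10
  Term 1 contributes 5 + 1 · 5 = 10
  Term 2 contributes 1 + 2 · 5 = 11
  Term 3 contributes 6 + 3 · 5 = 21
p(5) = ⊕ of these = min[10, 10, 11, 21] = 10.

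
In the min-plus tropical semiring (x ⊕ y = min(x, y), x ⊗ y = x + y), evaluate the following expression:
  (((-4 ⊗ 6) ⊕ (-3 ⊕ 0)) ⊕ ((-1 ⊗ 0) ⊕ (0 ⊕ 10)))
(((-4 ⊗ 6) ⊕ (-3 ⊕ 0)) ⊕ ((-1 ⊗ 0) ⊕ (0 ⊕ 10))) = -3

Expand innermost to outermost. Recall ⊕ takes the minimum of its arguments and ⊗ takes their sum. Working out the expression (((-4 ⊗ 6) ⊕ (-3 ⊕ 0)) ⊕ ((-1 ⊗ 0) ⊕ (0 ⊕ 10))) gives -3.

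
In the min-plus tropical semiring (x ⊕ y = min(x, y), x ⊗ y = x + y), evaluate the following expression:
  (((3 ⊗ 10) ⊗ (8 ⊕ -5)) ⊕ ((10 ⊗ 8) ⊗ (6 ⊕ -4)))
(((3 ⊗ 10) ⊗ (8 ⊕ -5)) ⊕ ((10 ⊗ 8) ⊗ (6 ⊕ -4))) = 8

Expand innermost to outermost. Recall ⊕ takes the minimum of its arguments and ⊗ takes their sum. Working out the expression (((3 ⊗ 10) ⊗ (8 ⊕ -5)) ⊕ ((10 ⊗ 8) ⊗ (6 ⊕ -4))) gives 8.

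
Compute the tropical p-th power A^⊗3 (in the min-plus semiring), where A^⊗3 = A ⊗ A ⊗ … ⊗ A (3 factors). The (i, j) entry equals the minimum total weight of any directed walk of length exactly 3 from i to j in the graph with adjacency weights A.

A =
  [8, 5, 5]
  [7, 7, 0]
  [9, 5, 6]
A^⊗3 =
  [14, 10, 10]
  [12, 11, 5]
  [14, 10, 11]

Each entry (A^⊗3)_ij equals the minimum over all length-3 walks i = v_0 → v_1 → … → v_3 = j of Σ_t A[v_t][v_{t+1}]. For example, for (i, j) = (0, 2) we minimise over 9 possible intermediate vertex sequences; the minimum is 10, attained along the walk 0 → 2 → 1 → 2.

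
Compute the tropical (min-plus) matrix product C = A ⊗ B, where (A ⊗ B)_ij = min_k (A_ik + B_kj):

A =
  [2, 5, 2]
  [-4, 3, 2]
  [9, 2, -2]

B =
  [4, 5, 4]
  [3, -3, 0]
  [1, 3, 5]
A ⊗ B =
  [3, 2, 5]
  [0, 0, 0]
  [-1, -1, 2]

Apply the min-plus product entry-by-entry:
  C[0][0] = min over k of (A[0][0] + B[0][0] = 2 + 4 = 6, A[0][1] + B[1][0] = 5 + 3 = 8, A[0][2] + B[2][0] = 2 + 1 = 3) = 3 (attained at k = 2)
  C[0][1] = min over k of (A[0][0] + B[0][1] = 2 + 5 = 7, A[0][1] + B[1][1] = 5 + -3 = 2, A[0][2] + B[2][1] = 2 + 3 = 5) = 2 (attained at k = 1)
  C[0][2] = min over k of (A[0][0] + B[0][2] = 2 + 4 = 6, A[0][1] + B[1][2] = 5 + 0 = 5, A[0][2] + B[2][2] = 2 + 5 = 7) = 5 (attained at k = 1)
  C[1][0] = min over k of (A[1][0] + B[0][0] = -4 + 4 = 0, A[1][1] + B[1][0] = 3 + 3 = 6, A[1][2] + B[2][0] = 2 + 1 = 3) = 0 (attained at k = 0)
  C[1][1] = min over k of (A[1][0] + B[0][1] = -4 + 5 = 1, A[1][1] + B[1][1] = 3 + -3 = 0, A[1][2] + B[2][1] = 2 + 3 = 5) = 0 (attained at k = 1)
  C[1][2] = min over k of (A[1][0] + B[0][2] = -4 + 4 = 0, A[1][1] + B[1][2] = 3 + 0 = 3, A[1][2] + B[2][2] = 2 + 5 = 7) = 0 (attained at k = 0)
  C[2][0] = min over k of (A[2][0] + B[0][0] = 9 + 4 = 13, A[2][1] + B[1][0] = 2 + 3 = 5, A[2][2] + B[2][0] = -2 + 1 = -1) = -1 (attained at k = 2)
  C[2][1] = min over k of (A[2][0] + B[0][1] = 9 + 5 = 14, A[2][1] + B[1][1] = 2 + -3 = -1, A[2][2] + B[2][1] = -2 + 3 = 1) = -1 (attained at k = 1)
  C[2][2] = min over k of (A[2][0] + B[0][2] = 9 + 4 = 13, A[2][1] + B[1][2] = 2 + 0 = 2, A[2][2] + B[2][2] = -2 + 5 = 3) = 2 (attained at k = 1)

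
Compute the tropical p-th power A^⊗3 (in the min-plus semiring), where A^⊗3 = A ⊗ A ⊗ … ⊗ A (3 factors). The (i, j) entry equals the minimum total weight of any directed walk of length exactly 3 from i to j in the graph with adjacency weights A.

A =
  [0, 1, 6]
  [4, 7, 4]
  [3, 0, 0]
A^⊗3 =
  [0, 1, 5]
  [4, 4, 4]
  [3, 0, 0]

Each entry (A^⊗3)_ij equals the minimum over all length-3 walks i = v_0 → v_1 → … → v_3 = j of Σ_t A[v_t][v_{t+1}]. For example, for (i, j) = (0, 2) we minimise over 9 possible intermediate vertex sequences; the minimum is 5, attained along the walk 0 → 0 → 1 → 2.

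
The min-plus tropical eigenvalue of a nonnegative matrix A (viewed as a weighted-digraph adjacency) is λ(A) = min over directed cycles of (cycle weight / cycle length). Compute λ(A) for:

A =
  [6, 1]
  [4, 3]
λ(A) = 5/2

Enumerate directed cycles and compute their means (weight / length). Sample:
  cycle 0 → 0: weight = 6, length = 1, mean = 6/1 ≈ 6.000
  cycle 1 → 1: weight = 3, length = 1, mean = 3/1 ≈ 3.000
  cycle 0 → 1 → 0: weight = 5, length = 2, mean = 5/2 ≈ 2.500
  cycle 1 → 0 → 1: weight = 5, length = 2, mean = 5/2 ≈ 2.500
Minimum mean = 2.500, attained e.g. along the cycle 0 → 1 → 0 with weight 5 and length 2. So λ(A) = 5/2 = 5/2.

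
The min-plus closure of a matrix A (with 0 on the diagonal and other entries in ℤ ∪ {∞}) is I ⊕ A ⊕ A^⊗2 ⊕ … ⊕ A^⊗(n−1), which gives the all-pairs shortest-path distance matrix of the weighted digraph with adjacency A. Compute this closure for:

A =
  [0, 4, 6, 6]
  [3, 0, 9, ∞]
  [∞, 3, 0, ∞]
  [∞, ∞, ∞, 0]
Closure =
  [0, 4, 6, 6]
  [3, 0, 9, 9]
  [6, 3, 0, 12]
  [∞, ∞, ∞, 0]

This is the Floyd-Warshall all-pairs shortest-path computation. For each intermediate vertex k = 0, 1, …, 3, update dist[i][j] ← min(dist[i][j], dist[i][k] + dist[k][j]). The final matrix gives, for each (i, j), the minimum total weight of any directed path from i to j (possibly empty when i = j).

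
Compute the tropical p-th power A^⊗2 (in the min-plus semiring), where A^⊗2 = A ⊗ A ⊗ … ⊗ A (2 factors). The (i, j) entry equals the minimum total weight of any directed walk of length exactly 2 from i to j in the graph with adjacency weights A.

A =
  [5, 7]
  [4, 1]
A^⊗2 =
  [10, 8]
  [5, 2]

Each entry (A^⊗2)_ij equals the minimum over all length-2 walks i = v_0 → v_1 → … → v_2 = j of Σ_t A[v_t][v_{t+1}]. For example, for (i, j) = (0, 1) we minimise over 2 possible intermediate vertex sequences; the minimum is 8, attained along the walk 0 → 1 → 1.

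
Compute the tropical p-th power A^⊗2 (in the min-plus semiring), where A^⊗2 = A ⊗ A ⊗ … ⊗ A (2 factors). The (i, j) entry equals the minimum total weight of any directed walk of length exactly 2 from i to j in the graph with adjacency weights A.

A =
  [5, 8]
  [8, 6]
A^⊗2 =
  [10, 13]
  [13, 12]

Each entry (A^⊗2)_ij equals the minimum over all length-2 walks i = v_0 → v_1 → … → v_2 = j of Σ_t A[v_t][v_{t+1}]. For example, for (i, j) = (0, 1) we minimise over 2 possible intermediate vertex sequences; the minimum is 13, attained along the walk 0 → 0 → 1.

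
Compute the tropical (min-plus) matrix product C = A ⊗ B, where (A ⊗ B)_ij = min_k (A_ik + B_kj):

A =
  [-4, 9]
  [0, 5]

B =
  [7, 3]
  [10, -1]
A ⊗ B =
  [3, -1]
  [7, 3]

Apply the min-plus product entry-by-entry:
  C[0][0] = min over k of (A[0][0] + B[0][0] = -4 + 7 = 3, A[0][1] + B[1][0] = 9 + 10 = 19) = 3 (attained at k = 0)
  C[0][1] = min over k of (A[0][0] + B[0][1] = -4 + 3 = -1, A[0][1] + B[1][1] = 9 + -1 = 8) = -1 (attained at k = 0)
  C[1][0] = min over k of (A[1][0] + B[0][0] = 0 + 7 = 7, A[1][1] + B[1][0] = 5 + 10 = 15) = 7 (attained at k = 0)
  C[1][1] = min over k of (A[1][0] + B[0][1] = 0 + 3 = 3, A[1][1] + B[1][1] = 5 + -1 = 4) = 3 (attained at k = 0)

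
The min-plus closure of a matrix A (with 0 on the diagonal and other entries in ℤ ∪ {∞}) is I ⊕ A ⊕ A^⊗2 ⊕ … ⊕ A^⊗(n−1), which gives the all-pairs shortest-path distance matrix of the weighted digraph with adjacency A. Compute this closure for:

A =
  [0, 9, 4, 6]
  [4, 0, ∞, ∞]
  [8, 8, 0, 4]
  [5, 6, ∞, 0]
Closure =
  [0, 9, 4, 6]
  [4, 0, 8, 10]
  [8, 8, 0, 4]
  [5, 6, 9, 0]

This is the Floyd-Warshall all-pairs shortest-path computation. For each intermediate vertex k = 0, 1, …, 3, update dist[i][j] ← min(dist[i][j], dist[i][k] + dist[k][j]). The final matrix gives, for each (i, j), the minimum total weight of any directed path from i to j (possibly empty when i = j).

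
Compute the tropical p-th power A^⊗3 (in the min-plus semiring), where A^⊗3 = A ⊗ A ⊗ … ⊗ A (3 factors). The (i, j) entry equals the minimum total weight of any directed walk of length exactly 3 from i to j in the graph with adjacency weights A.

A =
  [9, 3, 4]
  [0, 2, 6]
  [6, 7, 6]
A^⊗3 =
  [5, 6, 7]
  [3, 5, 6]
  [9, 10, 11]

Each entry (A^⊗3)_ij equals the minimum over all length-3 walks i = v_0 → v_1 → … → v_3 = j of Σ_t A[v_t][v_{t+1}]. For example, for (i, j) = (0, 2) we minimise over 9 possible intermediate vertex sequences; the minimum is 7, attained along the walk 0 → 1 → 0 → 2.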